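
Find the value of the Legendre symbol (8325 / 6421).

Reduce the numerator: 8325 ≡ 1904 (mod 6421), so (8325 / 6421) = (1904 / 6421).
Factor out 2: 1904 = 2^4·119. Since 6421 ≡ 5 (mod 8), (2 / 6421) = -1, and (2 / 6421)^4 = +1. Now have (119 / 6421).
6421 ≡ 1 (mod 4), so quadratic reciprocity gives (119 / 6421) = (6421 / 119). Reduce: 6421 ≡ 114 (mod 119). Now have (114 / 119).
Factor out 2: 114 = 2·57. Since 119 ≡ 7 (mod 8), (2 / 119) = +1. Now have (57 / 119).
57 ≡ 1 (mod 4), so quadratic reciprocity gives (57 / 119) = (119 / 57). Reduce: 119 ≡ 5 (mod 57). Now have (5 / 57).
5 ≡ 1 (mod 4), so quadratic reciprocity gives (5 / 57) = (57 / 5). Reduce: 57 ≡ 2 (mod 5). Now have (2 / 5).
Factor out 2: 2 = 2. Since 5 ≡ 5 (mod 8), (2 / 5) = -1. Now have -(1 / 5).
(1 / 5) = 1. Collecting the sign factors: -1.

-1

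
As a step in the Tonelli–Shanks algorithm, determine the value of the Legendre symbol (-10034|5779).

1

(-10034|5779)
  = (1524|5779)    [-10034 ≡ 1524 mod 5779]
  = (381|5779)    [5779 ≡ 3 mod 8 ⇒ (2|5779)^2 = +1]
  = (5779|381)    [QR: 381 ≡ 1 mod 4, sign kept]
  = (64|381)    [5779 ≡ 64 mod 381]
  = (1|381)    [381 ≡ 5 mod 8 ⇒ (2|381)^6 = +1]
  = 1    [(1|381) = 1]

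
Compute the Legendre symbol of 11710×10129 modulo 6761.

1

By multiplicativity, (11710·10129/6761) = (11710/6761)·(10129/6761).
First factor (11710/6761):
(11710/6761)
  = (4949/6761)    [11710 ≡ 4949 mod 6761]
  = (6761/4949)    [QR: 4949 ≡ 1 mod 4, sign kept]
  = (1812/4949)    [6761 ≡ 1812 mod 4949]
  = (453/4949)    [4949 ≡ 5 mod 8 ⇒ (2/4949)^2 = +1]
  = (4949/453)    [QR: 453 ≡ 1 mod 4, sign kept]
  = (419/453)    [4949 ≡ 419 mod 453]
  = (453/419)    [QR: 453 ≡ 1 mod 4, sign kept]
  = (34/419)    [453 ≡ 34 mod 419]
  = -(17/419)    [419 ≡ 3 mod 8 ⇒ (2/419) = -1]
  = -(419/17)    [QR: 17 ≡ 1 mod 4, sign kept]
  = -(11/17)    [419 ≡ 11 mod 17]
  = -(17/11)    [QR: 17 ≡ 1 mod 4, sign kept]
  = -(6/11)    [17 ≡ 6 mod 11]
  = (3/11)    [11 ≡ 3 mod 8 ⇒ (2/11) = -1]
  = -(11/3)    [QR: both ≡ 3 mod 4, sign flips]
  = -(2/3)    [11 ≡ 2 mod 3]
  = (1/3)    [3 ≡ 3 mod 8 ⇒ (2/3) = -1]
  = 1    [(1/3) = 1]
Second factor (10129/6761):
(10129/6761)
  = (3368/6761)    [10129 ≡ 3368 mod 6761]
  = (421/6761)    [6761 ≡ 1 mod 8 ⇒ (2/6761)^3 = +1]
  = (6761/421)    [QR: 421 ≡ 1 mod 4, sign kept]
  = (25/421)    [6761 ≡ 25 mod 421]
  = (421/25)    [QR: 25 ≡ 1 mod 4, sign kept]
  = (21/25)    [421 ≡ 21 mod 25]
  = (25/21)    [QR: 21 ≡ 1 mod 4, sign kept]
  = (4/21)    [25 ≡ 4 mod 21]
  = (1/21)    [21 ≡ 5 mod 8 ⇒ (2/21)^2 = +1]
  = 1    [(1/21) = 1]
Product: (1)·(1) = 1.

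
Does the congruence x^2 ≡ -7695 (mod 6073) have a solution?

Reduce the numerator: -7695 ≡ 4451 (mod 6073), so (-7695|6073) = (4451|6073).
6073 ≡ 1 (mod 4), so quadratic reciprocity gives (4451|6073) = (6073|4451). Reduce: 6073 ≡ 1622 (mod 4451). Now have (1622|4451).
Factor out 2: 1622 = 2·811. Since 4451 ≡ 3 (mod 8), (2|4451) = -1. Now have -(811|4451).
Both 811 ≡ 3 and 4451 ≡ 3 (mod 4), so reciprocity gives (811|4451) = -(4451|811). Reduce: 4451 ≡ 396 (mod 811). Now have (396|811).
Factor out 2: 396 = 2^2·99. Since 811 ≡ 3 (mod 8), (2|811) = -1, and (2|811)^2 = +1. Now have (99|811).
Both 99 ≡ 3 and 811 ≡ 3 (mod 4), so reciprocity gives (99|811) = -(811|99). Reduce: 811 ≡ 19 (mod 99). Now have -(19|99).
Both 19 ≡ 3 and 99 ≡ 3 (mod 4), so reciprocity gives (19|99) = -(99|19). Reduce: 99 ≡ 4 (mod 19). Now have (4|19).
Factor out 2: 4 = 2^2. Since 19 ≡ 3 (mod 8), (2|19) = -1, and (2|19)^2 = +1. Now have (1|19).
(1|19) = 1. Collecting the sign factors: 1.
The Legendre symbol is 1, so x^2 ≡ -7695 (mod 6073) has solution.

yes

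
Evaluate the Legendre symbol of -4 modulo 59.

Reduce the numerator: -4 ≡ 55 (mod 59), so (-4 / 59) = (55 / 59).
Both 55 ≡ 3 and 59 ≡ 3 (mod 4), so reciprocity gives (55 / 59) = -(59 / 55). Reduce: 59 ≡ 4 (mod 55). Now have -(4 / 55).
Factor out 2: 4 = 2^2. Since 55 ≡ 7 (mod 8), (2 / 55) = +1, and (2 / 55)^2 = +1. Now have -(1 / 55).
(1 / 55) = 1. Collecting the sign factors: -1.

-1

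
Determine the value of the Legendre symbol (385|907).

385 ≡ 1 (mod 4), so quadratic reciprocity gives (385|907) = (907|385). Reduce: 907 ≡ 137 (mod 385). Now have (137|385).
137 ≡ 1 (mod 4), so quadratic reciprocity gives (137|385) = (385|137). Reduce: 385 ≡ 111 (mod 137). Now have (111|137).
137 ≡ 1 (mod 4), so quadratic reciprocity gives (111|137) = (137|111). Reduce: 137 ≡ 26 (mod 111). Now have (26|111).
Factor out 2: 26 = 2·13. Since 111 ≡ 7 (mod 8), (2|111) = +1. Now have (13|111).
13 ≡ 1 (mod 4), so quadratic reciprocity gives (13|111) = (111|13). Reduce: 111 ≡ 7 (mod 13). Now have (7|13).
13 ≡ 1 (mod 4), so quadratic reciprocity gives (7|13) = (13|7). Reduce: 13 ≡ 6 (mod 7). Now have (6|7).
Factor out 2: 6 = 2·3. Since 7 ≡ 7 (mod 8), (2|7) = +1. Now have (3|7).
Both 3 ≡ 3 and 7 ≡ 3 (mod 4), so reciprocity gives (3|7) = -(7|3). Reduce: 7 ≡ 1 (mod 3). Now have -(1|3).
(1|3) = 1. Collecting the sign factors: -1.

-1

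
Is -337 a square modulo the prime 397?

Pull out -1: (-337/397) = (-1/397)·(337/397). Since 397 ≡ 1 (mod 4), (-1/397) = +1. Now have (337/397).
337 ≡ 1 (mod 4), so quadratic reciprocity gives (337/397) = (397/337). Reduce: 397 ≡ 60 (mod 337). Now have (60/337).
Factor out 2: 60 = 2^2·15. Since 337 ≡ 1 (mod 8), (2/337) = +1, and (2/337)^2 = +1. Now have (15/337).
337 ≡ 1 (mod 4), so quadratic reciprocity gives (15/337) = (337/15). Reduce: 337 ≡ 7 (mod 15). Now have (7/15).
Both 7 ≡ 3 and 15 ≡ 3 (mod 4), so reciprocity gives (7/15) = -(15/7). Reduce: 15 ≡ 1 (mod 7). Now have -(1/7).
(1/7) = 1. Collecting the sign factors: -1.
(-337/397) = -1, and 397 is prime, so -337 is not a quadratic residue mod 397.

no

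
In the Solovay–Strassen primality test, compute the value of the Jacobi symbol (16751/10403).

1

(16751/10403)
  = (6348/10403)    [16751 ≡ 6348 mod 10403]
  = (1587/10403)    [10403 ≡ 3 mod 8 ⇒ (2/10403)^2 = +1]
  = -(10403/1587)    [QR: both ≡ 3 mod 4, sign flips]
  = -(881/1587)    [10403 ≡ 881 mod 1587]
  = -(1587/881)    [QR: 881 ≡ 1 mod 4, sign kept]
  = -(706/881)    [1587 ≡ 706 mod 881]
  = -(353/881)    [881 ≡ 1 mod 8 ⇒ (2/881) = +1]
  = -(881/353)    [QR: 353 ≡ 1 mod 4, sign kept]
  = -(175/353)    [881 ≡ 175 mod 353]
  = -(353/175)    [QR: 353 ≡ 1 mod 4, sign kept]
  = -(3/175)    [353 ≡ 3 mod 175]
  = (175/3)    [QR: both ≡ 3 mod 4, sign flips]
  = (1/3)    [175 ≡ 1 mod 3]
  = 1    [(1/3) = 1]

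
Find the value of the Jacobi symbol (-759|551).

1

Reduce the numerator: -759 ≡ 343 (mod 551), so (-759|551) = (343|551).
Both 343 ≡ 3 and 551 ≡ 3 (mod 4), so reciprocity gives (343|551) = -(551|343). Reduce: 551 ≡ 208 (mod 343). Now have -(208|343).
Factor out 2: 208 = 2^4·13. Since 343 ≡ 7 (mod 8), (2|343) = +1, and (2|343)^4 = +1. Now have -(13|343).
13 ≡ 1 (mod 4), so quadratic reciprocity gives (13|343) = (343|13). Reduce: 343 ≡ 5 (mod 13). Now have -(5|13).
5 ≡ 1 (mod 4), so quadratic reciprocity gives (5|13) = (13|5). Reduce: 13 ≡ 3 (mod 5). Now have -(3|5).
5 ≡ 1 (mod 4), so quadratic reciprocity gives (3|5) = (5|3). Reduce: 5 ≡ 2 (mod 3). Now have -(2|3).
Factor out 2: 2 = 2. Since 3 ≡ 3 (mod 8), (2|3) = -1. Now have (1|3).
(1|3) = 1. Collecting the sign factors: 1.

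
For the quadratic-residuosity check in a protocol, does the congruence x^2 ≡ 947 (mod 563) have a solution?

no

Reduce the numerator: 947 ≡ 384 (mod 563), so (947/563) = (384/563).
Factor out 2: 384 = 2^7·3. Since 563 ≡ 3 (mod 8), (2/563) = -1, and (2/563)^7 = -1. Now have -(3/563).
Both 3 ≡ 3 and 563 ≡ 3 (mod 4), so reciprocity gives (3/563) = -(563/3). Reduce: 563 ≡ 2 (mod 3). Now have (2/3).
Factor out 2: 2 = 2. Since 3 ≡ 3 (mod 8), (2/3) = -1. Now have -(1/3).
(1/3) = 1. Collecting the sign factors: -1.
The Legendre symbol is -1, so x^2 ≡ 947 (mod 563) has no solution.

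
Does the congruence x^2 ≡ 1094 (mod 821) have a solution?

Reduce the numerator: 1094 ≡ 273 (mod 821), so (1094/821) = (273/821).
273 ≡ 1 (mod 4), so quadratic reciprocity gives (273/821) = (821/273). Reduce: 821 ≡ 2 (mod 273). Now have (2/273).
Factor out 2: 2 = 2. Since 273 ≡ 1 (mod 8), (2/273) = +1. Now have (1/273).
(1/273) = 1. Collecting the sign factors: 1.
The Legendre symbol is 1, so x^2 ≡ 1094 (mod 821) has solution.

yes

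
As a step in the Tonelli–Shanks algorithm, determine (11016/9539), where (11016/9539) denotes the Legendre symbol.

(11016/9539)
  = (1477/9539)    [11016 ≡ 1477 mod 9539]
  = (9539/1477)    [QR: 1477 ≡ 1 mod 4, sign kept]
  = (677/1477)    [9539 ≡ 677 mod 1477]
  = (1477/677)    [QR: 677 ≡ 1 mod 4, sign kept]
  = (123/677)    [1477 ≡ 123 mod 677]
  = (677/123)    [QR: 677 ≡ 1 mod 4, sign kept]
  = (62/123)    [677 ≡ 62 mod 123]
  = -(31/123)    [123 ≡ 3 mod 8 ⇒ (2/123) = -1]
  = (123/31)    [QR: both ≡ 3 mod 4, sign flips]
  = (30/31)    [123 ≡ 30 mod 31]
  = (15/31)    [31 ≡ 7 mod 8 ⇒ (2/31) = +1]
  = -(31/15)    [QR: both ≡ 3 mod 4, sign flips]
  = -(1/15)    [31 ≡ 1 mod 15]
  = -1    [(1/15) = 1]

-1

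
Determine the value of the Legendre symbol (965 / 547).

(965 / 547)
  = (418 / 547)    [965 ≡ 418 mod 547]
  = -(209 / 547)    [547 ≡ 3 mod 8 ⇒ (2 / 547) = -1]
  = -(547 / 209)    [QR: 209 ≡ 1 mod 4, sign kept]
  = -(129 / 209)    [547 ≡ 129 mod 209]
  = -(209 / 129)    [QR: 129 ≡ 1 mod 4, sign kept]
  = -(80 / 129)    [209 ≡ 80 mod 129]
  = -(5 / 129)    [129 ≡ 1 mod 8 ⇒ (2 / 129)^4 = +1]
  = -(129 / 5)    [QR: 5 ≡ 1 mod 4, sign kept]
  = -(4 / 5)    [129 ≡ 4 mod 5]
  = -(1 / 5)    [5 ≡ 5 mod 8 ⇒ (2 / 5)^2 = +1]
  = -1    [(1 / 5) = 1]

-1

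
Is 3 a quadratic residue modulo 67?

no

(3|67)
  = -(67|3)    [QR: both ≡ 3 mod 4, sign flips]
  = -(1|3)    [67 ≡ 1 mod 3]
  = -1    [(1|3) = 1]
The Legendre symbol is -1, so x^2 ≡ 3 (mod 67) has no solution.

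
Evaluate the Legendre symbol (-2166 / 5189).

(-2166 / 5189)
  = (3023 / 5189)    [-2166 ≡ 3023 mod 5189]
  = (5189 / 3023)    [QR: 5189 ≡ 1 mod 4, sign kept]
  = (2166 / 3023)    [5189 ≡ 2166 mod 3023]
  = (1083 / 3023)    [3023 ≡ 7 mod 8 ⇒ (2 / 3023) = +1]
  = -(3023 / 1083)    [QR: both ≡ 3 mod 4, sign flips]
  = -(857 / 1083)    [3023 ≡ 857 mod 1083]
  = -(1083 / 857)    [QR: 857 ≡ 1 mod 4, sign kept]
  = -(226 / 857)    [1083 ≡ 226 mod 857]
  = -(113 / 857)    [857 ≡ 1 mod 8 ⇒ (2 / 857) = +1]
  = -(857 / 113)    [QR: 113 ≡ 1 mod 4, sign kept]
  = -(66 / 113)    [857 ≡ 66 mod 113]
  = -(33 / 113)    [113 ≡ 1 mod 8 ⇒ (2 / 113) = +1]
  = -(113 / 33)    [QR: 33 ≡ 1 mod 4, sign kept]
  = -(14 / 33)    [113 ≡ 14 mod 33]
  = -(7 / 33)    [33 ≡ 1 mod 8 ⇒ (2 / 33) = +1]
  = -(33 / 7)    [QR: 33 ≡ 1 mod 4, sign kept]
  = -(5 / 7)    [33 ≡ 5 mod 7]
  = -(7 / 5)    [QR: 5 ≡ 1 mod 4, sign kept]
  = -(2 / 5)    [7 ≡ 2 mod 5]
  = (1 / 5)    [5 ≡ 5 mod 8 ⇒ (2 / 5) = -1]
  = 1    [(1 / 5) = 1]

1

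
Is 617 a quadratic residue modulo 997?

(617/997)
  = (997/617)    [QR: 617 ≡ 1 mod 4, sign kept]
  = (380/617)    [997 ≡ 380 mod 617]
  = (95/617)    [617 ≡ 1 mod 8 ⇒ (2/617)^2 = +1]
  = (617/95)    [QR: 617 ≡ 1 mod 4, sign kept]
  = (47/95)    [617 ≡ 47 mod 95]
  = -(95/47)    [QR: both ≡ 3 mod 4, sign flips]
  = -(1/47)    [95 ≡ 1 mod 47]
  = -1    [(1/47) = 1]
(617/997) = -1, and 997 is prime, so 617 is not a quadratic residue mod 997.

no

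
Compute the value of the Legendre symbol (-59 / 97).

-1

(-59 / 97)
  = (38 / 97)    [-59 ≡ 38 mod 97]
  = (19 / 97)    [97 ≡ 1 mod 8 ⇒ (2 / 97) = +1]
  = (97 / 19)    [QR: 97 ≡ 1 mod 4, sign kept]
  = (2 / 19)    [97 ≡ 2 mod 19]
  = -(1 / 19)    [19 ≡ 3 mod 8 ⇒ (2 / 19) = -1]
  = -1    [(1 / 19) = 1]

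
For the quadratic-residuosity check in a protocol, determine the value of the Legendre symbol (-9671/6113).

Pull out -1: (-9671/6113) = (-1/6113)·(9671/6113). Since 6113 ≡ 1 (mod 4), (-1/6113) = +1. Now have (9671/6113).
Reduce the numerator: 9671 ≡ 3558 (mod 6113), so (9671/6113) = (3558/6113).
Factor out 2: 3558 = 2·1779. Since 6113 ≡ 1 (mod 8), (2/6113) = +1. Now have (1779/6113).
6113 ≡ 1 (mod 4), so quadratic reciprocity gives (1779/6113) = (6113/1779). Reduce: 6113 ≡ 776 (mod 1779). Now have (776/1779).
Factor out 2: 776 = 2^3·97. Since 1779 ≡ 3 (mod 8), (2/1779) = -1, and (2/1779)^3 = -1. Now have -(97/1779).
97 ≡ 1 (mod 4), so quadratic reciprocity gives (97/1779) = (1779/97). Reduce: 1779 ≡ 33 (mod 97). Now have -(33/97).
33 ≡ 1 (mod 4), so quadratic reciprocity gives (33/97) = (97/33). Reduce: 97 ≡ 31 (mod 33). Now have -(31/33).
33 ≡ 1 (mod 4), so quadratic reciprocity gives (31/33) = (33/31). Reduce: 33 ≡ 2 (mod 31). Now have -(2/31).
Factor out 2: 2 = 2. Since 31 ≡ 7 (mod 8), (2/31) = +1. Now have -(1/31).
(1/31) = 1. Collecting the sign factors: -1.

-1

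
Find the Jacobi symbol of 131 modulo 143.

Both 131 ≡ 3 and 143 ≡ 3 (mod 4), so reciprocity gives (131/143) = -(143/131). Reduce: 143 ≡ 12 (mod 131). Now have -(12/131).
Factor out 2: 12 = 2^2·3. Since 131 ≡ 3 (mod 8), (2/131) = -1, and (2/131)^2 = +1. Now have -(3/131).
Both 3 ≡ 3 and 131 ≡ 3 (mod 4), so reciprocity gives (3/131) = -(131/3). Reduce: 131 ≡ 2 (mod 3). Now have (2/3).
Factor out 2: 2 = 2. Since 3 ≡ 3 (mod 8), (2/3) = -1. Now have -(1/3).
(1/3) = 1. Collecting the sign factors: -1.

-1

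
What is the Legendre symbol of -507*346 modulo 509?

By multiplicativity, (-507·346/509) = (-507/509)·(346/509).
First factor (-507/509):
(-507/509)
  = (2/509)    [-507 ≡ 2 mod 509]
  = -(1/509)    [509 ≡ 5 mod 8 ⇒ (2/509) = -1]
  = -1    [(1/509) = 1]
Second factor (346/509):
(346/509)
  = -(173/509)    [509 ≡ 5 mod 8 ⇒ (2/509) = -1]
  = -(509/173)    [QR: 173 ≡ 1 mod 4, sign kept]
  = -(163/173)    [509 ≡ 163 mod 173]
  = -(173/163)    [QR: 173 ≡ 1 mod 4, sign kept]
  = -(10/163)    [173 ≡ 10 mod 163]
  = (5/163)    [163 ≡ 3 mod 8 ⇒ (2/163) = -1]
  = (163/5)    [QR: 5 ≡ 1 mod 4, sign kept]
  = (3/5)    [163 ≡ 3 mod 5]
  = (5/3)    [QR: 5 ≡ 1 mod 4, sign kept]
  = (2/3)    [5 ≡ 2 mod 3]
  = -(1/3)    [3 ≡ 3 mod 8 ⇒ (2/3) = -1]
  = -1    [(1/3) = 1]
Product: (-1)·(-1) = 1.

1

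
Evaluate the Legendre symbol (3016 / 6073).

1

Factor out 2: 3016 = 2^3·377. Since 6073 ≡ 1 (mod 8), (2 / 6073) = +1, and (2 / 6073)^3 = +1. Now have (377 / 6073).
377 ≡ 1 (mod 4), so quadratic reciprocity gives (377 / 6073) = (6073 / 377). Reduce: 6073 ≡ 41 (mod 377). Now have (41 / 377).
41 ≡ 1 (mod 4), so quadratic reciprocity gives (41 / 377) = (377 / 41). Reduce: 377 ≡ 8 (mod 41). Now have (8 / 41).
Factor out 2: 8 = 2^3. Since 41 ≡ 1 (mod 8), (2 / 41) = +1, and (2 / 41)^3 = +1. Now have (1 / 41).
(1 / 41) = 1. Collecting the sign factors: 1.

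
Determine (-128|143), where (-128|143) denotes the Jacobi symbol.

-1

(-128|143)
  = (15|143)    [-128 ≡ 15 mod 143]
  = -(143|15)    [QR: both ≡ 3 mod 4, sign flips]
  = -(8|15)    [143 ≡ 8 mod 15]
  = -(1|15)    [15 ≡ 7 mod 8 ⇒ (2|15)^3 = +1]
  = -1    [(1|15) = 1]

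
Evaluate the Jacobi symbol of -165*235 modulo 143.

By multiplicativity, (-165·235/143) = (-165/143)·(235/143).
First factor (-165/143):
Reduce the numerator: -165 ≡ 121 (mod 143), so (-165/143) = (121/143).
121 ≡ 1 (mod 4), so quadratic reciprocity gives (121/143) = (143/121). Reduce: 143 ≡ 22 (mod 121). Now have (22/121).
Factor out 2: 22 = 2·11. Since 121 ≡ 1 (mod 8), (2/121) = +1. Now have (11/121).
121 ≡ 1 (mod 4), so quadratic reciprocity gives (11/121) = (121/11). Reduce: 121 ≡ 0 (mod 11). Now have (0/11).
The numerator is now 0 with denominator 11 > 1: the symbol is 0.
Second factor (235/143):
Reduce the numerator: 235 ≡ 92 (mod 143), so (235/143) = (92/143).
Factor out 2: 92 = 2^2·23. Since 143 ≡ 7 (mod 8), (2/143) = +1, and (2/143)^2 = +1. Now have (23/143).
Both 23 ≡ 3 and 143 ≡ 3 (mod 4), so reciprocity gives (23/143) = -(143/23). Reduce: 143 ≡ 5 (mod 23). Now have -(5/23).
5 ≡ 1 (mod 4), so quadratic reciprocity gives (5/23) = (23/5). Reduce: 23 ≡ 3 (mod 5). Now have -(3/5).
5 ≡ 1 (mod 4), so quadratic reciprocity gives (3/5) = (5/3). Reduce: 5 ≡ 2 (mod 3). Now have -(2/3).
Factor out 2: 2 = 2. Since 3 ≡ 3 (mod 8), (2/3) = -1. Now have (1/3).
(1/3) = 1. Collecting the sign factors: 1.
Product: (0)·(1) = 0.

0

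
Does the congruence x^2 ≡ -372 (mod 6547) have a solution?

yes

(-372|6547)
  = (6175|6547)    [-372 ≡ 6175 mod 6547]
  = -(6547|6175)    [QR: both ≡ 3 mod 4, sign flips]
  = -(372|6175)    [6547 ≡ 372 mod 6175]
  = -(93|6175)    [6175 ≡ 7 mod 8 ⇒ (2|6175)^2 = +1]
  = -(6175|93)    [QR: 93 ≡ 1 mod 4, sign kept]
  = -(37|93)    [6175 ≡ 37 mod 93]
  = -(93|37)    [QR: 37 ≡ 1 mod 4, sign kept]
  = -(19|37)    [93 ≡ 19 mod 37]
  = -(37|19)    [QR: 37 ≡ 1 mod 4, sign kept]
  = -(18|19)    [37 ≡ 18 mod 19]
  = (9|19)    [19 ≡ 3 mod 8 ⇒ (2|19) = -1]
  = (19|9)    [QR: 9 ≡ 1 mod 4, sign kept]
  = (1|9)    [19 ≡ 1 mod 9]
  = 1    [(1|9) = 1]
(-372|6547) = 1, and 6547 is prime, so -372 is a quadratic residue mod 6547.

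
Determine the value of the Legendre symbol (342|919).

-1

(342|919)
  = (171|919)    [919 ≡ 7 mod 8 ⇒ (2|919) = +1]
  = -(919|171)    [QR: both ≡ 3 mod 4, sign flips]
  = -(64|171)    [919 ≡ 64 mod 171]
  = -(1|171)    [171 ≡ 3 mod 8 ⇒ (2|171)^6 = +1]
  = -1    [(1|171) = 1]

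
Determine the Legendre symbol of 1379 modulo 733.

-1

Reduce the numerator: 1379 ≡ 646 (mod 733), so (1379/733) = (646/733).
Factor out 2: 646 = 2·323. Since 733 ≡ 5 (mod 8), (2/733) = -1. Now have -(323/733).
733 ≡ 1 (mod 4), so quadratic reciprocity gives (323/733) = (733/323). Reduce: 733 ≡ 87 (mod 323). Now have -(87/323).
Both 87 ≡ 3 and 323 ≡ 3 (mod 4), so reciprocity gives (87/323) = -(323/87). Reduce: 323 ≡ 62 (mod 87). Now have (62/87).
Factor out 2: 62 = 2·31. Since 87 ≡ 7 (mod 8), (2/87) = +1. Now have (31/87).
Both 31 ≡ 3 and 87 ≡ 3 (mod 4), so reciprocity gives (31/87) = -(87/31). Reduce: 87 ≡ 25 (mod 31). Now have -(25/31).
25 ≡ 1 (mod 4), so quadratic reciprocity gives (25/31) = (31/25). Reduce: 31 ≡ 6 (mod 25). Now have -(6/25).
Factor out 2: 6 = 2·3. Since 25 ≡ 1 (mod 8), (2/25) = +1. Now have -(3/25).
25 ≡ 1 (mod 4), so quadratic reciprocity gives (3/25) = (25/3). Reduce: 25 ≡ 1 (mod 3). Now have -(1/3).
(1/3) = 1. Collecting the sign factors: -1.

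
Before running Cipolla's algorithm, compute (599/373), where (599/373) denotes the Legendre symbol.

Reduce the numerator: 599 ≡ 226 (mod 373), so (599/373) = (226/373).
Factor out 2: 226 = 2·113. Since 373 ≡ 5 (mod 8), (2/373) = -1. Now have -(113/373).
113 ≡ 1 (mod 4), so quadratic reciprocity gives (113/373) = (373/113). Reduce: 373 ≡ 34 (mod 113). Now have -(34/113).
Factor out 2: 34 = 2·17. Since 113 ≡ 1 (mod 8), (2/113) = +1. Now have -(17/113).
17 ≡ 1 (mod 4), so quadratic reciprocity gives (17/113) = (113/17). Reduce: 113 ≡ 11 (mod 17). Now have -(11/17).
17 ≡ 1 (mod 4), so quadratic reciprocity gives (11/17) = (17/11). Reduce: 17 ≡ 6 (mod 11). Now have -(6/11).
Factor out 2: 6 = 2·3. Since 11 ≡ 3 (mod 8), (2/11) = -1. Now have (3/11).
Both 3 ≡ 3 and 11 ≡ 3 (mod 4), so reciprocity gives (3/11) = -(11/3). Reduce: 11 ≡ 2 (mod 3). Now have -(2/3).
Factor out 2: 2 = 2. Since 3 ≡ 3 (mod 8), (2/3) = -1. Now have (1/3).
(1/3) = 1. Collecting the sign factors: 1.

1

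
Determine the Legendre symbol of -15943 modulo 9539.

-1

Reduce the numerator: -15943 ≡ 3135 (mod 9539), so (-15943|9539) = (3135|9539).
Both 3135 ≡ 3 and 9539 ≡ 3 (mod 4), so reciprocity gives (3135|9539) = -(9539|3135). Reduce: 9539 ≡ 134 (mod 3135). Now have -(134|3135).
Factor out 2: 134 = 2·67. Since 3135 ≡ 7 (mod 8), (2|3135) = +1. Now have -(67|3135).
Both 67 ≡ 3 and 3135 ≡ 3 (mod 4), so reciprocity gives (67|3135) = -(3135|67). Reduce: 3135 ≡ 53 (mod 67). Now have (53|67).
53 ≡ 1 (mod 4), so quadratic reciprocity gives (53|67) = (67|53). Reduce: 67 ≡ 14 (mod 53). Now have (14|53).
Factor out 2: 14 = 2·7. Since 53 ≡ 5 (mod 8), (2|53) = -1. Now have -(7|53).
53 ≡ 1 (mod 4), so quadratic reciprocity gives (7|53) = (53|7). Reduce: 53 ≡ 4 (mod 7). Now have -(4|7).
Factor out 2: 4 = 2^2. Since 7 ≡ 7 (mod 8), (2|7) = +1, and (2|7)^2 = +1. Now have -(1|7).
(1|7) = 1. Collecting the sign factors: -1.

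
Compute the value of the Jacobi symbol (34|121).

Factor out 2: 34 = 2·17. Since 121 ≡ 1 (mod 8), (2|121) = +1. Now have (17|121).
17 ≡ 1 (mod 4), so quadratic reciprocity gives (17|121) = (121|17). Reduce: 121 ≡ 2 (mod 17). Now have (2|17).
Factor out 2: 2 = 2. Since 17 ≡ 1 (mod 8), (2|17) = +1. Now have (1|17).
(1|17) = 1. Collecting the sign factors: 1.

1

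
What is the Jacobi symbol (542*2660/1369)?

1

By multiplicativity, (542·2660/1369) = (542/1369)·(2660/1369).
First factor (542/1369):
(542/1369)
  = (271/1369)    [1369 ≡ 1 mod 8 ⇒ (2/1369) = +1]
  = (1369/271)    [QR: 1369 ≡ 1 mod 4, sign kept]
  = (14/271)    [1369 ≡ 14 mod 271]
  = (7/271)    [271 ≡ 7 mod 8 ⇒ (2/271) = +1]
  = -(271/7)    [QR: both ≡ 3 mod 4, sign flips]
  = -(5/7)    [271 ≡ 5 mod 7]
  = -(7/5)    [QR: 5 ≡ 1 mod 4, sign kept]
  = -(2/5)    [7 ≡ 2 mod 5]
  = (1/5)    [5 ≡ 5 mod 8 ⇒ (2/5) = -1]
  = 1    [(1/5) = 1]
Second factor (2660/1369):
(2660/1369)
  = (1291/1369)    [2660 ≡ 1291 mod 1369]
  = (1369/1291)    [QR: 1369 ≡ 1 mod 4, sign kept]
  = (78/1291)    [1369 ≡ 78 mod 1291]
  = -(39/1291)    [1291 ≡ 3 mod 8 ⇒ (2/1291) = -1]
  = (1291/39)    [QR: both ≡ 3 mod 4, sign flips]
  = (4/39)    [1291 ≡ 4 mod 39]
  = (1/39)    [39 ≡ 7 mod 8 ⇒ (2/39)^2 = +1]
  = 1    [(1/39) = 1]
Product: (1)·(1) = 1.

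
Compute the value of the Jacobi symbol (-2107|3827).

Reduce the numerator: -2107 ≡ 1720 (mod 3827), so (-2107|3827) = (1720|3827).
Factor out 2: 1720 = 2^3·215. Since 3827 ≡ 3 (mod 8), (2|3827) = -1, and (2|3827)^3 = -1. Now have -(215|3827).
Both 215 ≡ 3 and 3827 ≡ 3 (mod 4), so reciprocity gives (215|3827) = -(3827|215). Reduce: 3827 ≡ 172 (mod 215). Now have (172|215).
Factor out 2: 172 = 2^2·43. Since 215 ≡ 7 (mod 8), (2|215) = +1, and (2|215)^2 = +1. Now have (43|215).
Both 43 ≡ 3 and 215 ≡ 3 (mod 4), so reciprocity gives (43|215) = -(215|43). Reduce: 215 ≡ 0 (mod 43). Now have -(0|43).
The numerator is now 0 with denominator 43 > 1: the symbol is 0.

0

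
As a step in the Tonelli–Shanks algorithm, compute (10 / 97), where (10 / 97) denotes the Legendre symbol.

-1

(10 / 97)
  = (5 / 97)    [97 ≡ 1 mod 8 ⇒ (2 / 97) = +1]
  = (97 / 5)    [QR: 5 ≡ 1 mod 4, sign kept]
  = (2 / 5)    [97 ≡ 2 mod 5]
  = -(1 / 5)    [5 ≡ 5 mod 8 ⇒ (2 / 5) = -1]
  = -1    [(1 / 5) = 1]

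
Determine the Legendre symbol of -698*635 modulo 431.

-1

By multiplicativity, (-698·635 / 431) = (-698 / 431)·(635 / 431).
First factor (-698 / 431):
(-698 / 431)
  = -(698 / 431)    [431 ≡ 3 mod 4 ⇒ (-1 / 431) = -1]
  = -(267 / 431)    [698 ≡ 267 mod 431]
  = (431 / 267)    [QR: both ≡ 3 mod 4, sign flips]
  = (164 / 267)    [431 ≡ 164 mod 267]
  = (41 / 267)    [267 ≡ 3 mod 8 ⇒ (2 / 267)^2 = +1]
  = (267 / 41)    [QR: 41 ≡ 1 mod 4, sign kept]
  = (21 / 41)    [267 ≡ 21 mod 41]
  = (41 / 21)    [QR: 21 ≡ 1 mod 4, sign kept]
  = (20 / 21)    [41 ≡ 20 mod 21]
  = (5 / 21)    [21 ≡ 5 mod 8 ⇒ (2 / 21)^2 = +1]
  = (21 / 5)    [QR: 5 ≡ 1 mod 4, sign kept]
  = (1 / 5)    [21 ≡ 1 mod 5]
  = 1    [(1 / 5) = 1]
Second factor (635 / 431):
(635 / 431)
  = (204 / 431)    [635 ≡ 204 mod 431]
  = (51 / 431)    [431 ≡ 7 mod 8 ⇒ (2 / 431)^2 = +1]
  = -(431 / 51)    [QR: both ≡ 3 mod 4, sign flips]
  = -(23 / 51)    [431 ≡ 23 mod 51]
  = (51 / 23)    [QR: both ≡ 3 mod 4, sign flips]
  = (5 / 23)    [51 ≡ 5 mod 23]
  = (23 / 5)    [QR: 5 ≡ 1 mod 4, sign kept]
  = (3 / 5)    [23 ≡ 3 mod 5]
  = (5 / 3)    [QR: 5 ≡ 1 mod 4, sign kept]
  = (2 / 3)    [5 ≡ 2 mod 3]
  = -(1 / 3)    [3 ≡ 3 mod 8 ⇒ (2 / 3) = -1]
  = -1    [(1 / 3) = 1]
Product: (1)·(-1) = -1.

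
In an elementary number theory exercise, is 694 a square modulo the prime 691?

(694|691)
  = (3|691)    [694 ≡ 3 mod 691]
  = -(691|3)    [QR: both ≡ 3 mod 4, sign flips]
  = -(1|3)    [691 ≡ 1 mod 3]
  = -1    [(1|3) = 1]
(694|691) = -1, and 691 is prime, so 694 is not a quadratic residue mod 691.

no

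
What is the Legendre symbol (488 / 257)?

Reduce the numerator: 488 ≡ 231 (mod 257), so (488 / 257) = (231 / 257).
257 ≡ 1 (mod 4), so quadratic reciprocity gives (231 / 257) = (257 / 231). Reduce: 257 ≡ 26 (mod 231). Now have (26 / 231).
Factor out 2: 26 = 2·13. Since 231 ≡ 7 (mod 8), (2 / 231) = +1. Now have (13 / 231).
13 ≡ 1 (mod 4), so quadratic reciprocity gives (13 / 231) = (231 / 13). Reduce: 231 ≡ 10 (mod 13). Now have (10 / 13).
Factor out 2: 10 = 2·5. Since 13 ≡ 5 (mod 8), (2 / 13) = -1. Now have -(5 / 13).
5 ≡ 1 (mod 4), so quadratic reciprocity gives (5 / 13) = (13 / 5). Reduce: 13 ≡ 3 (mod 5). Now have -(3 / 5).
5 ≡ 1 (mod 4), so quadratic reciprocity gives (3 / 5) = (5 / 3). Reduce: 5 ≡ 2 (mod 3). Now have -(2 / 3).
Factor out 2: 2 = 2. Since 3 ≡ 3 (mod 8), (2 / 3) = -1. Now have (1 / 3).
(1 / 3) = 1. Collecting the sign factors: 1.

1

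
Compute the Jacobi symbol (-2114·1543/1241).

1

By multiplicativity, (-2114·1543/1241) = (-2114/1241)·(1543/1241).
First factor (-2114/1241):
(-2114/1241)
  = (368/1241)    [-2114 ≡ 368 mod 1241]
  = (23/1241)    [1241 ≡ 1 mod 8 ⇒ (2/1241)^4 = +1]
  = (1241/23)    [QR: 1241 ≡ 1 mod 4, sign kept]
  = (22/23)    [1241 ≡ 22 mod 23]
  = (11/23)    [23 ≡ 7 mod 8 ⇒ (2/23) = +1]
  = -(23/11)    [QR: both ≡ 3 mod 4, sign flips]
  = -(1/11)    [23 ≡ 1 mod 11]
  = -1    [(1/11) = 1]
Second factor (1543/1241):
(1543/1241)
  = (302/1241)    [1543 ≡ 302 mod 1241]
  = (151/1241)    [1241 ≡ 1 mod 8 ⇒ (2/1241) = +1]
  = (1241/151)    [QR: 1241 ≡ 1 mod 4, sign kept]
  = (33/151)    [1241 ≡ 33 mod 151]
  = (151/33)    [QR: 33 ≡ 1 mod 4, sign kept]
  = (19/33)    [151 ≡ 19 mod 33]
  = (33/19)    [QR: 33 ≡ 1 mod 4, sign kept]
  = (14/19)    [33 ≡ 14 mod 19]
  = -(7/19)    [19 ≡ 3 mod 8 ⇒ (2/19) = -1]
  = (19/7)    [QR: both ≡ 3 mod 4, sign flips]
  = (5/7)    [19 ≡ 5 mod 7]
  = (7/5)    [QR: 5 ≡ 1 mod 4, sign kept]
  = (2/5)    [7 ≡ 2 mod 5]
  = -(1/5)    [5 ≡ 5 mod 8 ⇒ (2/5) = -1]
  = -1    [(1/5) = 1]
Product: (-1)·(-1) = 1.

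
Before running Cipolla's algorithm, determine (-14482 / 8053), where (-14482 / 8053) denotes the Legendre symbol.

Reduce the numerator: -14482 ≡ 1624 (mod 8053), so (-14482 / 8053) = (1624 / 8053).
Factor out 2: 1624 = 2^3·203. Since 8053 ≡ 5 (mod 8), (2 / 8053) = -1, and (2 / 8053)^3 = -1. Now have -(203 / 8053).
8053 ≡ 1 (mod 4), so quadratic reciprocity gives (203 / 8053) = (8053 / 203). Reduce: 8053 ≡ 136 (mod 203). Now have -(136 / 203).
Factor out 2: 136 = 2^3·17. Since 203 ≡ 3 (mod 8), (2 / 203) = -1, and (2 / 203)^3 = -1. Now have (17 / 203).
17 ≡ 1 (mod 4), so quadratic reciprocity gives (17 / 203) = (203 / 17). Reduce: 203 ≡ 16 (mod 17). Now have (16 / 17).
Factor out 2: 16 = 2^4. Since 17 ≡ 1 (mod 8), (2 / 17) = +1, and (2 / 17)^4 = +1. Now have (1 / 17).
(1 / 17) = 1. Collecting the sign factors: 1.

1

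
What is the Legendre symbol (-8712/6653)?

(-8712/6653)
  = (4594/6653)    [-8712 ≡ 4594 mod 6653]
  = -(2297/6653)    [6653 ≡ 5 mod 8 ⇒ (2/6653) = -1]
  = -(6653/2297)    [QR: 2297 ≡ 1 mod 4, sign kept]
  = -(2059/2297)    [6653 ≡ 2059 mod 2297]
  = -(2297/2059)    [QR: 2297 ≡ 1 mod 4, sign kept]
  = -(238/2059)    [2297 ≡ 238 mod 2059]
  = (119/2059)    [2059 ≡ 3 mod 8 ⇒ (2/2059) = -1]
  = -(2059/119)    [QR: both ≡ 3 mod 4, sign flips]
  = -(36/119)    [2059 ≡ 36 mod 119]
  = -(9/119)    [119 ≡ 7 mod 8 ⇒ (2/119)^2 = +1]
  = -(119/9)    [QR: 9 ≡ 1 mod 4, sign kept]
  = -(2/9)    [119 ≡ 2 mod 9]
  = -(1/9)    [9 ≡ 1 mod 8 ⇒ (2/9) = +1]
  = -1    [(1/9) = 1]

-1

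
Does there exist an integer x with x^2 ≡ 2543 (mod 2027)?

no

Reduce the numerator: 2543 ≡ 516 (mod 2027), so (2543|2027) = (516|2027).
Factor out 2: 516 = 2^2·129. Since 2027 ≡ 3 (mod 8), (2|2027) = -1, and (2|2027)^2 = +1. Now have (129|2027).
129 ≡ 1 (mod 4), so quadratic reciprocity gives (129|2027) = (2027|129). Reduce: 2027 ≡ 92 (mod 129). Now have (92|129).
Factor out 2: 92 = 2^2·23. Since 129 ≡ 1 (mod 8), (2|129) = +1, and (2|129)^2 = +1. Now have (23|129).
129 ≡ 1 (mod 4), so quadratic reciprocity gives (23|129) = (129|23). Reduce: 129 ≡ 14 (mod 23). Now have (14|23).
Factor out 2: 14 = 2·7. Since 23 ≡ 7 (mod 8), (2|23) = +1. Now have (7|23).
Both 7 ≡ 3 and 23 ≡ 3 (mod 4), so reciprocity gives (7|23) = -(23|7). Reduce: 23 ≡ 2 (mod 7). Now have -(2|7).
Factor out 2: 2 = 2. Since 7 ≡ 7 (mod 8), (2|7) = +1. Now have -(1|7).
(1|7) = 1. Collecting the sign factors: -1.
The Legendre symbol is -1, so x^2 ≡ 2543 (mod 2027) has no solution.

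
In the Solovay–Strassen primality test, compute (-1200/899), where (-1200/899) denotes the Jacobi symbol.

Pull out -1: (-1200/899) = (-1/899)·(1200/899). Since 899 ≡ 3 (mod 4), (-1/899) = -1. Now have -(1200/899).
Reduce the numerator: 1200 ≡ 301 (mod 899), so (1200/899) = (301/899).
301 ≡ 1 (mod 4), so quadratic reciprocity gives (301/899) = (899/301). Reduce: 899 ≡ 297 (mod 301). Now have -(297/301).
297 ≡ 1 (mod 4), so quadratic reciprocity gives (297/301) = (301/297). Reduce: 301 ≡ 4 (mod 297). Now have -(4/297).
Factor out 2: 4 = 2^2. Since 297 ≡ 1 (mod 8), (2/297) = +1, and (2/297)^2 = +1. Now have -(1/297).
(1/297) = 1. Collecting the sign factors: -1.

-1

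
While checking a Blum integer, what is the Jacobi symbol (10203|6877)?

(10203|6877)
  = (3326|6877)    [10203 ≡ 3326 mod 6877]
  = -(1663|6877)    [6877 ≡ 5 mod 8 ⇒ (2|6877) = -1]
  = -(6877|1663)    [QR: 6877 ≡ 1 mod 4, sign kept]
  = -(225|1663)    [6877 ≡ 225 mod 1663]
  = -(1663|225)    [QR: 225 ≡ 1 mod 4, sign kept]
  = -(88|225)    [1663 ≡ 88 mod 225]
  = -(11|225)    [225 ≡ 1 mod 8 ⇒ (2|225)^3 = +1]
  = -(225|11)    [QR: 225 ≡ 1 mod 4, sign kept]
  = -(5|11)    [225 ≡ 5 mod 11]
  = -(11|5)    [QR: 5 ≡ 1 mod 4, sign kept]
  = -(1|5)    [11 ≡ 1 mod 5]
  = -1    [(1|5) = 1]

-1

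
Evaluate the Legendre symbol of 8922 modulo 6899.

-1

Reduce the numerator: 8922 ≡ 2023 (mod 6899), so (8922 / 6899) = (2023 / 6899).
Both 2023 ≡ 3 and 6899 ≡ 3 (mod 4), so reciprocity gives (2023 / 6899) = -(6899 / 2023). Reduce: 6899 ≡ 830 (mod 2023). Now have -(830 / 2023).
Factor out 2: 830 = 2·415. Since 2023 ≡ 7 (mod 8), (2 / 2023) = +1. Now have -(415 / 2023).
Both 415 ≡ 3 and 2023 ≡ 3 (mod 4), so reciprocity gives (415 / 2023) = -(2023 / 415). Reduce: 2023 ≡ 363 (mod 415). Now have (363 / 415).
Both 363 ≡ 3 and 415 ≡ 3 (mod 4), so reciprocity gives (363 / 415) = -(415 / 363). Reduce: 415 ≡ 52 (mod 363). Now have -(52 / 363).
Factor out 2: 52 = 2^2·13. Since 363 ≡ 3 (mod 8), (2 / 363) = -1, and (2 / 363)^2 = +1. Now have -(13 / 363).
13 ≡ 1 (mod 4), so quadratic reciprocity gives (13 / 363) = (363 / 13). Reduce: 363 ≡ 12 (mod 13). Now have -(12 / 13).
Factor out 2: 12 = 2^2·3. Since 13 ≡ 5 (mod 8), (2 / 13) = -1, and (2 / 13)^2 = +1. Now have -(3 / 13).
13 ≡ 1 (mod 4), so quadratic reciprocity gives (3 / 13) = (13 / 3). Reduce: 13 ≡ 1 (mod 3). Now have -(1 / 3).
(1 / 3) = 1. Collecting the sign factors: -1.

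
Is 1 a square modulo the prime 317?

(1|317) = 1. Collecting the sign factors: 1.
(1|317) = 1, and 317 is prime, so 1 is a quadratic residue mod 317.

yes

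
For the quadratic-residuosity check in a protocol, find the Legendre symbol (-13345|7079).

1

Reduce the numerator: -13345 ≡ 813 (mod 7079), so (-13345|7079) = (813|7079).
813 ≡ 1 (mod 4), so quadratic reciprocity gives (813|7079) = (7079|813). Reduce: 7079 ≡ 575 (mod 813). Now have (575|813).
813 ≡ 1 (mod 4), so quadratic reciprocity gives (575|813) = (813|575). Reduce: 813 ≡ 238 (mod 575). Now have (238|575).
Factor out 2: 238 = 2·119. Since 575 ≡ 7 (mod 8), (2|575) = +1. Now have (119|575).
Both 119 ≡ 3 and 575 ≡ 3 (mod 4), so reciprocity gives (119|575) = -(575|119). Reduce: 575 ≡ 99 (mod 119). Now have -(99|119).
Both 99 ≡ 3 and 119 ≡ 3 (mod 4), so reciprocity gives (99|119) = -(119|99). Reduce: 119 ≡ 20 (mod 99). Now have (20|99).
Factor out 2: 20 = 2^2·5. Since 99 ≡ 3 (mod 8), (2|99) = -1, and (2|99)^2 = +1. Now have (5|99).
5 ≡ 1 (mod 4), so quadratic reciprocity gives (5|99) = (99|5). Reduce: 99 ≡ 4 (mod 5). Now have (4|5).
Factor out 2: 4 = 2^2. Since 5 ≡ 5 (mod 8), (2|5) = -1, and (2|5)^2 = +1. Now have (1|5).
(1|5) = 1. Collecting the sign factors: 1.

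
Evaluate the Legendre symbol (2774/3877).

(2774/3877)
  = -(1387/3877)    [3877 ≡ 5 mod 8 ⇒ (2/3877) = -1]
  = -(3877/1387)    [QR: 3877 ≡ 1 mod 4, sign kept]
  = -(1103/1387)    [3877 ≡ 1103 mod 1387]
  = (1387/1103)    [QR: both ≡ 3 mod 4, sign flips]
  = (284/1103)    [1387 ≡ 284 mod 1103]
  = (71/1103)    [1103 ≡ 7 mod 8 ⇒ (2/1103)^2 = +1]
  = -(1103/71)    [QR: both ≡ 3 mod 4, sign flips]
  = -(38/71)    [1103 ≡ 38 mod 71]
  = -(19/71)    [71 ≡ 7 mod 8 ⇒ (2/71) = +1]
  = (71/19)    [QR: both ≡ 3 mod 4, sign flips]
  = (14/19)    [71 ≡ 14 mod 19]
  = -(7/19)    [19 ≡ 3 mod 8 ⇒ (2/19) = -1]
  = (19/7)    [QR: both ≡ 3 mod 4, sign flips]
  = (5/7)    [19 ≡ 5 mod 7]
  = (7/5)    [QR: 5 ≡ 1 mod 4, sign kept]
  = (2/5)    [7 ≡ 2 mod 5]
  = -(1/5)    [5 ≡ 5 mod 8 ⇒ (2/5) = -1]
  = -1    [(1/5) = 1]

-1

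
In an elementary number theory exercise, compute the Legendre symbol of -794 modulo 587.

(-794|587)
  = -(794|587)    [587 ≡ 3 mod 4 ⇒ (-1|587) = -1]
  = -(207|587)    [794 ≡ 207 mod 587]
  = (587|207)    [QR: both ≡ 3 mod 4, sign flips]
  = (173|207)    [587 ≡ 173 mod 207]
  = (207|173)    [QR: 173 ≡ 1 mod 4, sign kept]
  = (34|173)    [207 ≡ 34 mod 173]
  = -(17|173)    [173 ≡ 5 mod 8 ⇒ (2|173) = -1]
  = -(173|17)    [QR: 17 ≡ 1 mod 4, sign kept]
  = -(3|17)    [173 ≡ 3 mod 17]
  = -(17|3)    [QR: 17 ≡ 1 mod 4, sign kept]
  = -(2|3)    [17 ≡ 2 mod 3]
  = (1|3)    [3 ≡ 3 mod 8 ⇒ (2|3) = -1]
  = 1    [(1|3) = 1]

1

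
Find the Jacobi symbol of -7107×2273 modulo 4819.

By multiplicativity, (-7107·2273/4819) = (-7107/4819)·(2273/4819).
First factor (-7107/4819):
Reduce the numerator: -7107 ≡ 2531 (mod 4819), so (-7107/4819) = (2531/4819).
Both 2531 ≡ 3 and 4819 ≡ 3 (mod 4), so reciprocity gives (2531/4819) = -(4819/2531). Reduce: 4819 ≡ 2288 (mod 2531). Now have -(2288/2531).
Factor out 2: 2288 = 2^4·143. Since 2531 ≡ 3 (mod 8), (2/2531) = -1, and (2/2531)^4 = +1. Now have -(143/2531).
Both 143 ≡ 3 and 2531 ≡ 3 (mod 4), so reciprocity gives (143/2531) = -(2531/143). Reduce: 2531 ≡ 100 (mod 143). Now have (100/143).
Factor out 2: 100 = 2^2·25. Since 143 ≡ 7 (mod 8), (2/143) = +1, and (2/143)^2 = +1. Now have (25/143).
25 ≡ 1 (mod 4), so quadratic reciprocity gives (25/143) = (143/25). Reduce: 143 ≡ 18 (mod 25). Now have (18/25).
Factor out 2: 18 = 2·9. Since 25 ≡ 1 (mod 8), (2/25) = +1. Now have (9/25).
9 ≡ 1 (mod 4), so quadratic reciprocity gives (9/25) = (25/9). Reduce: 25 ≡ 7 (mod 9). Now have (7/9).
9 ≡ 1 (mod 4), so quadratic reciprocity gives (7/9) = (9/7). Reduce: 9 ≡ 2 (mod 7). Now have (2/7).
Factor out 2: 2 = 2. Since 7 ≡ 7 (mod 8), (2/7) = +1. Now have (1/7).
(1/7) = 1. Collecting the sign factors: 1.
Second factor (2273/4819):
2273 ≡ 1 (mod 4), so quadratic reciprocity gives (2273/4819) = (4819/2273). Reduce: 4819 ≡ 273 (mod 2273). Now have (273/2273).
273 ≡ 1 (mod 4), so quadratic reciprocity gives (273/2273) = (2273/273). Reduce: 2273 ≡ 89 (mod 273). Now have (89/273).
89 ≡ 1 (mod 4), so quadratic reciprocity gives (89/273) = (273/89). Reduce: 273 ≡ 6 (mod 89). Now have (6/89).
Factor out 2: 6 = 2·3. Since 89 ≡ 1 (mod 8), (2/89) = +1. Now have (3/89).
89 ≡ 1 (mod 4), so quadratic reciprocity gives (3/89) = (89/3). Reduce: 89 ≡ 2 (mod 3). Now have (2/3).
Factor out 2: 2 = 2. Since 3 ≡ 3 (mod 8), (2/3) = -1. Now have -(1/3).
(1/3) = 1. Collecting the sign factors: -1.
Product: (1)·(-1) = -1.

-1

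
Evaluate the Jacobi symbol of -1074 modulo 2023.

(-1074 / 2023)
  = -(1074 / 2023)    [2023 ≡ 3 mod 4 ⇒ (-1 / 2023) = -1]
  = -(537 / 2023)    [2023 ≡ 7 mod 8 ⇒ (2 / 2023) = +1]
  = -(2023 / 537)    [QR: 537 ≡ 1 mod 4, sign kept]
  = -(412 / 537)    [2023 ≡ 412 mod 537]
  = -(103 / 537)    [537 ≡ 1 mod 8 ⇒ (2 / 537)^2 = +1]
  = -(537 / 103)    [QR: 537 ≡ 1 mod 4, sign kept]
  = -(22 / 103)    [537 ≡ 22 mod 103]
  = -(11 / 103)    [103 ≡ 7 mod 8 ⇒ (2 / 103) = +1]
  = (103 / 11)    [QR: both ≡ 3 mod 4, sign flips]
  = (4 / 11)    [103 ≡ 4 mod 11]
  = (1 / 11)    [11 ≡ 3 mod 8 ⇒ (2 / 11)^2 = +1]
  = 1    [(1 / 11) = 1]

1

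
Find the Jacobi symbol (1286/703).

Reduce the numerator: 1286 ≡ 583 (mod 703), so (1286/703) = (583/703).
Both 583 ≡ 3 and 703 ≡ 3 (mod 4), so reciprocity gives (583/703) = -(703/583). Reduce: 703 ≡ 120 (mod 583). Now have -(120/583).
Factor out 2: 120 = 2^3·15. Since 583 ≡ 7 (mod 8), (2/583) = +1, and (2/583)^3 = +1. Now have -(15/583).
Both 15 ≡ 3 and 583 ≡ 3 (mod 4), so reciprocity gives (15/583) = -(583/15). Reduce: 583 ≡ 13 (mod 15). Now have (13/15).
13 ≡ 1 (mod 4), so quadratic reciprocity gives (13/15) = (15/13). Reduce: 15 ≡ 2 (mod 13). Now have (2/13).
Factor out 2: 2 = 2. Since 13 ≡ 5 (mod 8), (2/13) = -1. Now have -(1/13).
(1/13) = 1. Collecting the sign factors: -1.

-1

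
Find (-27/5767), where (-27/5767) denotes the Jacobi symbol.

1

(-27/5767)
  = (5740/5767)    [-27 ≡ 5740 mod 5767]
  = (1435/5767)    [5767 ≡ 7 mod 8 ⇒ (2/5767)^2 = +1]
  = -(5767/1435)    [QR: both ≡ 3 mod 4, sign flips]
  = -(27/1435)    [5767 ≡ 27 mod 1435]
  = (1435/27)    [QR: both ≡ 3 mod 4, sign flips]
  = (4/27)    [1435 ≡ 4 mod 27]
  = (1/27)    [27 ≡ 3 mod 8 ⇒ (2/27)^2 = +1]
  = 1    [(1/27) = 1]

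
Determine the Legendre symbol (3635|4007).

(3635|4007)
  = -(4007|3635)    [QR: both ≡ 3 mod 4, sign flips]
  = -(372|3635)    [4007 ≡ 372 mod 3635]
  = -(93|3635)    [3635 ≡ 3 mod 8 ⇒ (2|3635)^2 = +1]
  = -(3635|93)    [QR: 93 ≡ 1 mod 4, sign kept]
  = -(8|93)    [3635 ≡ 8 mod 93]
  = (1|93)    [93 ≡ 5 mod 8 ⇒ (2|93)^3 = -1]
  = 1    [(1|93) = 1]

1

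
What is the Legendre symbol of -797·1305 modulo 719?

By multiplicativity, (-797·1305/719) = (-797/719)·(1305/719).
First factor (-797/719):
(-797/719)
  = (641/719)    [-797 ≡ 641 mod 719]
  = (719/641)    [QR: 641 ≡ 1 mod 4, sign kept]
  = (78/641)    [719 ≡ 78 mod 641]
  = (39/641)    [641 ≡ 1 mod 8 ⇒ (2/641) = +1]
  = (641/39)    [QR: 641 ≡ 1 mod 4, sign kept]
  = (17/39)    [641 ≡ 17 mod 39]
  = (39/17)    [QR: 17 ≡ 1 mod 4, sign kept]
  = (5/17)    [39 ≡ 5 mod 17]
  = (17/5)    [QR: 5 ≡ 1 mod 4, sign kept]
  = (2/5)    [17 ≡ 2 mod 5]
  = -(1/5)    [5 ≡ 5 mod 8 ⇒ (2/5) = -1]
  = -1    [(1/5) = 1]
Second factor (1305/719):
(1305/719)
  = (586/719)    [1305 ≡ 586 mod 719]
  = (293/719)    [719 ≡ 7 mod 8 ⇒ (2/719) = +1]
  = (719/293)    [QR: 293 ≡ 1 mod 4, sign kept]
  = (133/293)    [719 ≡ 133 mod 293]
  = (293/133)    [QR: 133 ≡ 1 mod 4, sign kept]
  = (27/133)    [293 ≡ 27 mod 133]
  = (133/27)    [QR: 133 ≡ 1 mod 4, sign kept]
  = (25/27)    [133 ≡ 25 mod 27]
  = (27/25)    [QR: 25 ≡ 1 mod 4, sign kept]
  = (2/25)    [27 ≡ 2 mod 25]
  = (1/25)    [25 ≡ 1 mod 8 ⇒ (2/25) = +1]
  = 1    [(1/25) = 1]
Product: (-1)·(1) = -1.

-1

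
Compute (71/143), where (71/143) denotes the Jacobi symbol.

(71/143)
  = -(143/71)    [QR: both ≡ 3 mod 4, sign flips]
  = -(1/71)    [143 ≡ 1 mod 71]
  = -1    [(1/71) = 1]

-1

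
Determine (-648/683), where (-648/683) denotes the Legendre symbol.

Pull out -1: (-648/683) = (-1/683)·(648/683). Since 683 ≡ 3 (mod 4), (-1/683) = -1. Now have -(648/683).
Factor out 2: 648 = 2^3·81. Since 683 ≡ 3 (mod 8), (2/683) = -1, and (2/683)^3 = -1. Now have (81/683).
81 ≡ 1 (mod 4), so quadratic reciprocity gives (81/683) = (683/81). Reduce: 683 ≡ 35 (mod 81). Now have (35/81).
81 ≡ 1 (mod 4), so quadratic reciprocity gives (35/81) = (81/35). Reduce: 81 ≡ 11 (mod 35). Now have (11/35).
Both 11 ≡ 3 and 35 ≡ 3 (mod 4), so reciprocity gives (11/35) = -(35/11). Reduce: 35 ≡ 2 (mod 11). Now have -(2/11).
Factor out 2: 2 = 2. Since 11 ≡ 3 (mod 8), (2/11) = -1. Now have (1/11).
(1/11) = 1. Collecting the sign factors: 1.

1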